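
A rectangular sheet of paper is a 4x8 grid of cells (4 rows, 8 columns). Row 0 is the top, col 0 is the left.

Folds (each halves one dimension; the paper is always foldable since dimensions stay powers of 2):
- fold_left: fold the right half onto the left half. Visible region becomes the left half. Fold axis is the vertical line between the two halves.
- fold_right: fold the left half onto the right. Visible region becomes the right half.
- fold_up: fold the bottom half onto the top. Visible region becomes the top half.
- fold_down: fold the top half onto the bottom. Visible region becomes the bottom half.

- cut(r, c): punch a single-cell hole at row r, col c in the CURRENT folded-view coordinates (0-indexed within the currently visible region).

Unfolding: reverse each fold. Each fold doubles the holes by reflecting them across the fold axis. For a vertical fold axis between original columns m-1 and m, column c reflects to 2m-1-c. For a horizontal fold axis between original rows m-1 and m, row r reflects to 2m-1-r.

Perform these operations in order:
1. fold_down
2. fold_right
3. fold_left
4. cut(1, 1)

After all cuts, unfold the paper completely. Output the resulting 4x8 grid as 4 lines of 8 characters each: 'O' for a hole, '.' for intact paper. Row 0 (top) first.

Op 1 fold_down: fold axis h@2; visible region now rows[2,4) x cols[0,8) = 2x8
Op 2 fold_right: fold axis v@4; visible region now rows[2,4) x cols[4,8) = 2x4
Op 3 fold_left: fold axis v@6; visible region now rows[2,4) x cols[4,6) = 2x2
Op 4 cut(1, 1): punch at orig (3,5); cuts so far [(3, 5)]; region rows[2,4) x cols[4,6) = 2x2
Unfold 1 (reflect across v@6): 2 holes -> [(3, 5), (3, 6)]
Unfold 2 (reflect across v@4): 4 holes -> [(3, 1), (3, 2), (3, 5), (3, 6)]
Unfold 3 (reflect across h@2): 8 holes -> [(0, 1), (0, 2), (0, 5), (0, 6), (3, 1), (3, 2), (3, 5), (3, 6)]

Answer: .OO..OO.
........
........
.OO..OO.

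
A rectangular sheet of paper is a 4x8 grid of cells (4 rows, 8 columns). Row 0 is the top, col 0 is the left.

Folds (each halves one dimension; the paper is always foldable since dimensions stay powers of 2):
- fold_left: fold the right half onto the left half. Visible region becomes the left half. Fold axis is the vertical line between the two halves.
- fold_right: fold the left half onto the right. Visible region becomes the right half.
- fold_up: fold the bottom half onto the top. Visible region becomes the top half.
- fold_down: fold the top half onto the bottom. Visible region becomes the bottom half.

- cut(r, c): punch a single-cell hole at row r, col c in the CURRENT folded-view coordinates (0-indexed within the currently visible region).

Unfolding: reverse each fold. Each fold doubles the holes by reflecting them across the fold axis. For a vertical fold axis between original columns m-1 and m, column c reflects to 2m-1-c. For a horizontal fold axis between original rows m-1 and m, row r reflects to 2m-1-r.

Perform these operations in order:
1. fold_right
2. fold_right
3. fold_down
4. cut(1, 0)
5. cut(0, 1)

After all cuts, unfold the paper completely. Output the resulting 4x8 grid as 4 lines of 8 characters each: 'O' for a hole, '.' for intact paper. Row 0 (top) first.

Op 1 fold_right: fold axis v@4; visible region now rows[0,4) x cols[4,8) = 4x4
Op 2 fold_right: fold axis v@6; visible region now rows[0,4) x cols[6,8) = 4x2
Op 3 fold_down: fold axis h@2; visible region now rows[2,4) x cols[6,8) = 2x2
Op 4 cut(1, 0): punch at orig (3,6); cuts so far [(3, 6)]; region rows[2,4) x cols[6,8) = 2x2
Op 5 cut(0, 1): punch at orig (2,7); cuts so far [(2, 7), (3, 6)]; region rows[2,4) x cols[6,8) = 2x2
Unfold 1 (reflect across h@2): 4 holes -> [(0, 6), (1, 7), (2, 7), (3, 6)]
Unfold 2 (reflect across v@6): 8 holes -> [(0, 5), (0, 6), (1, 4), (1, 7), (2, 4), (2, 7), (3, 5), (3, 6)]
Unfold 3 (reflect across v@4): 16 holes -> [(0, 1), (0, 2), (0, 5), (0, 6), (1, 0), (1, 3), (1, 4), (1, 7), (2, 0), (2, 3), (2, 4), (2, 7), (3, 1), (3, 2), (3, 5), (3, 6)]

Answer: .OO..OO.
O..OO..O
O..OO..O
.OO..OO.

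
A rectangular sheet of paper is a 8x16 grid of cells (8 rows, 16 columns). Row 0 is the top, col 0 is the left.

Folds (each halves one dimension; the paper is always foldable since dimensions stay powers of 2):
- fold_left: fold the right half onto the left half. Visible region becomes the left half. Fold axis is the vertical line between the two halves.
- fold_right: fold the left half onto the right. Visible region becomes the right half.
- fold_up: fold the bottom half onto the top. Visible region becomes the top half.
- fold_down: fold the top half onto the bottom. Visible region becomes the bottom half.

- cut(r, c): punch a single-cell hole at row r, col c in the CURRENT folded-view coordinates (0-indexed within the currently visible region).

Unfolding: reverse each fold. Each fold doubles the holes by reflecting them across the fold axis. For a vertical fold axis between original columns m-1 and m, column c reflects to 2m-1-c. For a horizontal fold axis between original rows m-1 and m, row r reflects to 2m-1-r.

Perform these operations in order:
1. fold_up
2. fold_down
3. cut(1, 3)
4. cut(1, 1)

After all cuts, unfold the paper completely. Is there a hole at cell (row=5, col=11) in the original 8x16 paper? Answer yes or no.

Op 1 fold_up: fold axis h@4; visible region now rows[0,4) x cols[0,16) = 4x16
Op 2 fold_down: fold axis h@2; visible region now rows[2,4) x cols[0,16) = 2x16
Op 3 cut(1, 3): punch at orig (3,3); cuts so far [(3, 3)]; region rows[2,4) x cols[0,16) = 2x16
Op 4 cut(1, 1): punch at orig (3,1); cuts so far [(3, 1), (3, 3)]; region rows[2,4) x cols[0,16) = 2x16
Unfold 1 (reflect across h@2): 4 holes -> [(0, 1), (0, 3), (3, 1), (3, 3)]
Unfold 2 (reflect across h@4): 8 holes -> [(0, 1), (0, 3), (3, 1), (3, 3), (4, 1), (4, 3), (7, 1), (7, 3)]
Holes: [(0, 1), (0, 3), (3, 1), (3, 3), (4, 1), (4, 3), (7, 1), (7, 3)]

Answer: no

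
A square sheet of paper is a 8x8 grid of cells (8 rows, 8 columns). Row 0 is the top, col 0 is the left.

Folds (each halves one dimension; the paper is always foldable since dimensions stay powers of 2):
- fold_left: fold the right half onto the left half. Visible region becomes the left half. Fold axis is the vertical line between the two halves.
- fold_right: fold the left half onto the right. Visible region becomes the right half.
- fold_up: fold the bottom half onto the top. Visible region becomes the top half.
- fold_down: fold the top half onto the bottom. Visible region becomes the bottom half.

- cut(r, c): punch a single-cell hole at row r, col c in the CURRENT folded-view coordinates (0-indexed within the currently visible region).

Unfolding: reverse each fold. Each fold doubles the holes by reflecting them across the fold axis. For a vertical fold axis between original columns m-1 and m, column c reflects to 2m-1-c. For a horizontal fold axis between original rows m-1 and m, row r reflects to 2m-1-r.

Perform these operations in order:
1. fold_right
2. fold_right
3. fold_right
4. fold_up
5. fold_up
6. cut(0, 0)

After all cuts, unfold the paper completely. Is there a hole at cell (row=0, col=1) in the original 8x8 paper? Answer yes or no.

Answer: yes

Derivation:
Op 1 fold_right: fold axis v@4; visible region now rows[0,8) x cols[4,8) = 8x4
Op 2 fold_right: fold axis v@6; visible region now rows[0,8) x cols[6,8) = 8x2
Op 3 fold_right: fold axis v@7; visible region now rows[0,8) x cols[7,8) = 8x1
Op 4 fold_up: fold axis h@4; visible region now rows[0,4) x cols[7,8) = 4x1
Op 5 fold_up: fold axis h@2; visible region now rows[0,2) x cols[7,8) = 2x1
Op 6 cut(0, 0): punch at orig (0,7); cuts so far [(0, 7)]; region rows[0,2) x cols[7,8) = 2x1
Unfold 1 (reflect across h@2): 2 holes -> [(0, 7), (3, 7)]
Unfold 2 (reflect across h@4): 4 holes -> [(0, 7), (3, 7), (4, 7), (7, 7)]
Unfold 3 (reflect across v@7): 8 holes -> [(0, 6), (0, 7), (3, 6), (3, 7), (4, 6), (4, 7), (7, 6), (7, 7)]
Unfold 4 (reflect across v@6): 16 holes -> [(0, 4), (0, 5), (0, 6), (0, 7), (3, 4), (3, 5), (3, 6), (3, 7), (4, 4), (4, 5), (4, 6), (4, 7), (7, 4), (7, 5), (7, 6), (7, 7)]
Unfold 5 (reflect across v@4): 32 holes -> [(0, 0), (0, 1), (0, 2), (0, 3), (0, 4), (0, 5), (0, 6), (0, 7), (3, 0), (3, 1), (3, 2), (3, 3), (3, 4), (3, 5), (3, 6), (3, 7), (4, 0), (4, 1), (4, 2), (4, 3), (4, 4), (4, 5), (4, 6), (4, 7), (7, 0), (7, 1), (7, 2), (7, 3), (7, 4), (7, 5), (7, 6), (7, 7)]
Holes: [(0, 0), (0, 1), (0, 2), (0, 3), (0, 4), (0, 5), (0, 6), (0, 7), (3, 0), (3, 1), (3, 2), (3, 3), (3, 4), (3, 5), (3, 6), (3, 7), (4, 0), (4, 1), (4, 2), (4, 3), (4, 4), (4, 5), (4, 6), (4, 7), (7, 0), (7, 1), (7, 2), (7, 3), (7, 4), (7, 5), (7, 6), (7, 7)]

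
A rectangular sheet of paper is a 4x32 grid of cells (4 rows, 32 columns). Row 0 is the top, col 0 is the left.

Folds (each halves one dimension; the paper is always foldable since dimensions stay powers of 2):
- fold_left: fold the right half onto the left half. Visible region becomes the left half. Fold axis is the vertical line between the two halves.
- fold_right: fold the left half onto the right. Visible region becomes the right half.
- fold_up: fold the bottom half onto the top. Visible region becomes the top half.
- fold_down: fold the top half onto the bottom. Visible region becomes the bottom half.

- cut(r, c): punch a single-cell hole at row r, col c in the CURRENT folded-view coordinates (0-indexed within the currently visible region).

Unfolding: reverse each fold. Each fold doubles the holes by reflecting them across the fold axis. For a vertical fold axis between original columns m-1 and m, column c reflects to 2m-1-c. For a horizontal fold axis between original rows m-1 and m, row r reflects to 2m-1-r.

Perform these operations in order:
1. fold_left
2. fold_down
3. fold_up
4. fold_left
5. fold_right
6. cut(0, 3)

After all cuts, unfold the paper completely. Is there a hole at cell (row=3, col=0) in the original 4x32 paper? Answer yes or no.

Op 1 fold_left: fold axis v@16; visible region now rows[0,4) x cols[0,16) = 4x16
Op 2 fold_down: fold axis h@2; visible region now rows[2,4) x cols[0,16) = 2x16
Op 3 fold_up: fold axis h@3; visible region now rows[2,3) x cols[0,16) = 1x16
Op 4 fold_left: fold axis v@8; visible region now rows[2,3) x cols[0,8) = 1x8
Op 5 fold_right: fold axis v@4; visible region now rows[2,3) x cols[4,8) = 1x4
Op 6 cut(0, 3): punch at orig (2,7); cuts so far [(2, 7)]; region rows[2,3) x cols[4,8) = 1x4
Unfold 1 (reflect across v@4): 2 holes -> [(2, 0), (2, 7)]
Unfold 2 (reflect across v@8): 4 holes -> [(2, 0), (2, 7), (2, 8), (2, 15)]
Unfold 3 (reflect across h@3): 8 holes -> [(2, 0), (2, 7), (2, 8), (2, 15), (3, 0), (3, 7), (3, 8), (3, 15)]
Unfold 4 (reflect across h@2): 16 holes -> [(0, 0), (0, 7), (0, 8), (0, 15), (1, 0), (1, 7), (1, 8), (1, 15), (2, 0), (2, 7), (2, 8), (2, 15), (3, 0), (3, 7), (3, 8), (3, 15)]
Unfold 5 (reflect across v@16): 32 holes -> [(0, 0), (0, 7), (0, 8), (0, 15), (0, 16), (0, 23), (0, 24), (0, 31), (1, 0), (1, 7), (1, 8), (1, 15), (1, 16), (1, 23), (1, 24), (1, 31), (2, 0), (2, 7), (2, 8), (2, 15), (2, 16), (2, 23), (2, 24), (2, 31), (3, 0), (3, 7), (3, 8), (3, 15), (3, 16), (3, 23), (3, 24), (3, 31)]
Holes: [(0, 0), (0, 7), (0, 8), (0, 15), (0, 16), (0, 23), (0, 24), (0, 31), (1, 0), (1, 7), (1, 8), (1, 15), (1, 16), (1, 23), (1, 24), (1, 31), (2, 0), (2, 7), (2, 8), (2, 15), (2, 16), (2, 23), (2, 24), (2, 31), (3, 0), (3, 7), (3, 8), (3, 15), (3, 16), (3, 23), (3, 24), (3, 31)]

Answer: yes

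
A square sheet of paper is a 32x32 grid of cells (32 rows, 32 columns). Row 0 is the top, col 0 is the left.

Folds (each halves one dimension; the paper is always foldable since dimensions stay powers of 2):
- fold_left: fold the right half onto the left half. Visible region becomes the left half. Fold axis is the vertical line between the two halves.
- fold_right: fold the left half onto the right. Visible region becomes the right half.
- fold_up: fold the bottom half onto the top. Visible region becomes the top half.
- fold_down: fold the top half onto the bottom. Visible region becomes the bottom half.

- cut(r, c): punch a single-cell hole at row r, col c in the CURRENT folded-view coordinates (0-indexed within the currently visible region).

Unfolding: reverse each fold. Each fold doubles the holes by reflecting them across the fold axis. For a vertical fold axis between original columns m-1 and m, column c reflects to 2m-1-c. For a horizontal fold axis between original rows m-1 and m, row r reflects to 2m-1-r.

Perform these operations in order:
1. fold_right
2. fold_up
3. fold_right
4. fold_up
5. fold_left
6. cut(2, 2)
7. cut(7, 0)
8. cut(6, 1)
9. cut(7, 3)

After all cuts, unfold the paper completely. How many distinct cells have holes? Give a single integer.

Op 1 fold_right: fold axis v@16; visible region now rows[0,32) x cols[16,32) = 32x16
Op 2 fold_up: fold axis h@16; visible region now rows[0,16) x cols[16,32) = 16x16
Op 3 fold_right: fold axis v@24; visible region now rows[0,16) x cols[24,32) = 16x8
Op 4 fold_up: fold axis h@8; visible region now rows[0,8) x cols[24,32) = 8x8
Op 5 fold_left: fold axis v@28; visible region now rows[0,8) x cols[24,28) = 8x4
Op 6 cut(2, 2): punch at orig (2,26); cuts so far [(2, 26)]; region rows[0,8) x cols[24,28) = 8x4
Op 7 cut(7, 0): punch at orig (7,24); cuts so far [(2, 26), (7, 24)]; region rows[0,8) x cols[24,28) = 8x4
Op 8 cut(6, 1): punch at orig (6,25); cuts so far [(2, 26), (6, 25), (7, 24)]; region rows[0,8) x cols[24,28) = 8x4
Op 9 cut(7, 3): punch at orig (7,27); cuts so far [(2, 26), (6, 25), (7, 24), (7, 27)]; region rows[0,8) x cols[24,28) = 8x4
Unfold 1 (reflect across v@28): 8 holes -> [(2, 26), (2, 29), (6, 25), (6, 30), (7, 24), (7, 27), (7, 28), (7, 31)]
Unfold 2 (reflect across h@8): 16 holes -> [(2, 26), (2, 29), (6, 25), (6, 30), (7, 24), (7, 27), (7, 28), (7, 31), (8, 24), (8, 27), (8, 28), (8, 31), (9, 25), (9, 30), (13, 26), (13, 29)]
Unfold 3 (reflect across v@24): 32 holes -> [(2, 18), (2, 21), (2, 26), (2, 29), (6, 17), (6, 22), (6, 25), (6, 30), (7, 16), (7, 19), (7, 20), (7, 23), (7, 24), (7, 27), (7, 28), (7, 31), (8, 16), (8, 19), (8, 20), (8, 23), (8, 24), (8, 27), (8, 28), (8, 31), (9, 17), (9, 22), (9, 25), (9, 30), (13, 18), (13, 21), (13, 26), (13, 29)]
Unfold 4 (reflect across h@16): 64 holes -> [(2, 18), (2, 21), (2, 26), (2, 29), (6, 17), (6, 22), (6, 25), (6, 30), (7, 16), (7, 19), (7, 20), (7, 23), (7, 24), (7, 27), (7, 28), (7, 31), (8, 16), (8, 19), (8, 20), (8, 23), (8, 24), (8, 27), (8, 28), (8, 31), (9, 17), (9, 22), (9, 25), (9, 30), (13, 18), (13, 21), (13, 26), (13, 29), (18, 18), (18, 21), (18, 26), (18, 29), (22, 17), (22, 22), (22, 25), (22, 30), (23, 16), (23, 19), (23, 20), (23, 23), (23, 24), (23, 27), (23, 28), (23, 31), (24, 16), (24, 19), (24, 20), (24, 23), (24, 24), (24, 27), (24, 28), (24, 31), (25, 17), (25, 22), (25, 25), (25, 30), (29, 18), (29, 21), (29, 26), (29, 29)]
Unfold 5 (reflect across v@16): 128 holes -> [(2, 2), (2, 5), (2, 10), (2, 13), (2, 18), (2, 21), (2, 26), (2, 29), (6, 1), (6, 6), (6, 9), (6, 14), (6, 17), (6, 22), (6, 25), (6, 30), (7, 0), (7, 3), (7, 4), (7, 7), (7, 8), (7, 11), (7, 12), (7, 15), (7, 16), (7, 19), (7, 20), (7, 23), (7, 24), (7, 27), (7, 28), (7, 31), (8, 0), (8, 3), (8, 4), (8, 7), (8, 8), (8, 11), (8, 12), (8, 15), (8, 16), (8, 19), (8, 20), (8, 23), (8, 24), (8, 27), (8, 28), (8, 31), (9, 1), (9, 6), (9, 9), (9, 14), (9, 17), (9, 22), (9, 25), (9, 30), (13, 2), (13, 5), (13, 10), (13, 13), (13, 18), (13, 21), (13, 26), (13, 29), (18, 2), (18, 5), (18, 10), (18, 13), (18, 18), (18, 21), (18, 26), (18, 29), (22, 1), (22, 6), (22, 9), (22, 14), (22, 17), (22, 22), (22, 25), (22, 30), (23, 0), (23, 3), (23, 4), (23, 7), (23, 8), (23, 11), (23, 12), (23, 15), (23, 16), (23, 19), (23, 20), (23, 23), (23, 24), (23, 27), (23, 28), (23, 31), (24, 0), (24, 3), (24, 4), (24, 7), (24, 8), (24, 11), (24, 12), (24, 15), (24, 16), (24, 19), (24, 20), (24, 23), (24, 24), (24, 27), (24, 28), (24, 31), (25, 1), (25, 6), (25, 9), (25, 14), (25, 17), (25, 22), (25, 25), (25, 30), (29, 2), (29, 5), (29, 10), (29, 13), (29, 18), (29, 21), (29, 26), (29, 29)]

Answer: 128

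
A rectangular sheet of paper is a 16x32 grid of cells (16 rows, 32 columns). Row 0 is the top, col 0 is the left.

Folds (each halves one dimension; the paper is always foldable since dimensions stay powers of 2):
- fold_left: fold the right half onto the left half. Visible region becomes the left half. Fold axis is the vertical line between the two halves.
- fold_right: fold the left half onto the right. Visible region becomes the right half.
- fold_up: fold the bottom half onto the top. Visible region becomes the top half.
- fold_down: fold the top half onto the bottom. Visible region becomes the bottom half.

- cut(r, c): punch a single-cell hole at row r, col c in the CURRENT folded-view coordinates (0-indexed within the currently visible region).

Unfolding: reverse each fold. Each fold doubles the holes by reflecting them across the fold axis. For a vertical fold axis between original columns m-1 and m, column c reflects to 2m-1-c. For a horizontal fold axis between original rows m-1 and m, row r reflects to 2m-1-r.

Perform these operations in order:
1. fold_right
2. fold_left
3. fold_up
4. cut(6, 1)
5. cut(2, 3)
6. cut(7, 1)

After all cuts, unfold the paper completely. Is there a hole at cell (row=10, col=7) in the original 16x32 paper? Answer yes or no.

Op 1 fold_right: fold axis v@16; visible region now rows[0,16) x cols[16,32) = 16x16
Op 2 fold_left: fold axis v@24; visible region now rows[0,16) x cols[16,24) = 16x8
Op 3 fold_up: fold axis h@8; visible region now rows[0,8) x cols[16,24) = 8x8
Op 4 cut(6, 1): punch at orig (6,17); cuts so far [(6, 17)]; region rows[0,8) x cols[16,24) = 8x8
Op 5 cut(2, 3): punch at orig (2,19); cuts so far [(2, 19), (6, 17)]; region rows[0,8) x cols[16,24) = 8x8
Op 6 cut(7, 1): punch at orig (7,17); cuts so far [(2, 19), (6, 17), (7, 17)]; region rows[0,8) x cols[16,24) = 8x8
Unfold 1 (reflect across h@8): 6 holes -> [(2, 19), (6, 17), (7, 17), (8, 17), (9, 17), (13, 19)]
Unfold 2 (reflect across v@24): 12 holes -> [(2, 19), (2, 28), (6, 17), (6, 30), (7, 17), (7, 30), (8, 17), (8, 30), (9, 17), (9, 30), (13, 19), (13, 28)]
Unfold 3 (reflect across v@16): 24 holes -> [(2, 3), (2, 12), (2, 19), (2, 28), (6, 1), (6, 14), (6, 17), (6, 30), (7, 1), (7, 14), (7, 17), (7, 30), (8, 1), (8, 14), (8, 17), (8, 30), (9, 1), (9, 14), (9, 17), (9, 30), (13, 3), (13, 12), (13, 19), (13, 28)]
Holes: [(2, 3), (2, 12), (2, 19), (2, 28), (6, 1), (6, 14), (6, 17), (6, 30), (7, 1), (7, 14), (7, 17), (7, 30), (8, 1), (8, 14), (8, 17), (8, 30), (9, 1), (9, 14), (9, 17), (9, 30), (13, 3), (13, 12), (13, 19), (13, 28)]

Answer: no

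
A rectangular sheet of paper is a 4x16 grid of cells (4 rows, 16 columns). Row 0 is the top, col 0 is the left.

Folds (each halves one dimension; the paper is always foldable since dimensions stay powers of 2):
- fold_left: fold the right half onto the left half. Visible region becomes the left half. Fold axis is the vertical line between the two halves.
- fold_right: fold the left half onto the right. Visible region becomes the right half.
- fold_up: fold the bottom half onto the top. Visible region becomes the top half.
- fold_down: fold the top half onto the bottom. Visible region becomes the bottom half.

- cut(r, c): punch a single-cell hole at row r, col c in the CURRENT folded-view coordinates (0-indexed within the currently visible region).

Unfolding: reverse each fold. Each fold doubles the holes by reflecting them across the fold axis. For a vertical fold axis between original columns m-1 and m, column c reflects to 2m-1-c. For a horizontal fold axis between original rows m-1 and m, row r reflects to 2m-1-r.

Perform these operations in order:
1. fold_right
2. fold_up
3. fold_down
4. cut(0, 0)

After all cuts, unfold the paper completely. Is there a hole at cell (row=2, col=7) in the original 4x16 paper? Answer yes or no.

Op 1 fold_right: fold axis v@8; visible region now rows[0,4) x cols[8,16) = 4x8
Op 2 fold_up: fold axis h@2; visible region now rows[0,2) x cols[8,16) = 2x8
Op 3 fold_down: fold axis h@1; visible region now rows[1,2) x cols[8,16) = 1x8
Op 4 cut(0, 0): punch at orig (1,8); cuts so far [(1, 8)]; region rows[1,2) x cols[8,16) = 1x8
Unfold 1 (reflect across h@1): 2 holes -> [(0, 8), (1, 8)]
Unfold 2 (reflect across h@2): 4 holes -> [(0, 8), (1, 8), (2, 8), (3, 8)]
Unfold 3 (reflect across v@8): 8 holes -> [(0, 7), (0, 8), (1, 7), (1, 8), (2, 7), (2, 8), (3, 7), (3, 8)]
Holes: [(0, 7), (0, 8), (1, 7), (1, 8), (2, 7), (2, 8), (3, 7), (3, 8)]

Answer: yes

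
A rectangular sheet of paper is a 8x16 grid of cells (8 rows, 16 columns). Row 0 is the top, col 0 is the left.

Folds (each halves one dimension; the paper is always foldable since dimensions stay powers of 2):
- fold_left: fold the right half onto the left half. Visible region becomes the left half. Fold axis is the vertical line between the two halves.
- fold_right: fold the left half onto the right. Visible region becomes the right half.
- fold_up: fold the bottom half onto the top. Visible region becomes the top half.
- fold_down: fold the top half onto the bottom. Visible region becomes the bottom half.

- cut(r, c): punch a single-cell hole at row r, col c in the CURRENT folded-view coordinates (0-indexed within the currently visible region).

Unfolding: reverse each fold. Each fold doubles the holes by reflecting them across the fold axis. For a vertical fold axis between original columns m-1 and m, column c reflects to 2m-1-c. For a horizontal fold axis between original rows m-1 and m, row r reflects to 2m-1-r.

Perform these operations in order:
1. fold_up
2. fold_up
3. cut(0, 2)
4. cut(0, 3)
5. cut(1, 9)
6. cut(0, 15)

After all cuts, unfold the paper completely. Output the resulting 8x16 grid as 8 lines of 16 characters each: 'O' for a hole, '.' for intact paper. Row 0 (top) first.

Answer: ..OO...........O
.........O......
.........O......
..OO...........O
..OO...........O
.........O......
.........O......
..OO...........O

Derivation:
Op 1 fold_up: fold axis h@4; visible region now rows[0,4) x cols[0,16) = 4x16
Op 2 fold_up: fold axis h@2; visible region now rows[0,2) x cols[0,16) = 2x16
Op 3 cut(0, 2): punch at orig (0,2); cuts so far [(0, 2)]; region rows[0,2) x cols[0,16) = 2x16
Op 4 cut(0, 3): punch at orig (0,3); cuts so far [(0, 2), (0, 3)]; region rows[0,2) x cols[0,16) = 2x16
Op 5 cut(1, 9): punch at orig (1,9); cuts so far [(0, 2), (0, 3), (1, 9)]; region rows[0,2) x cols[0,16) = 2x16
Op 6 cut(0, 15): punch at orig (0,15); cuts so far [(0, 2), (0, 3), (0, 15), (1, 9)]; region rows[0,2) x cols[0,16) = 2x16
Unfold 1 (reflect across h@2): 8 holes -> [(0, 2), (0, 3), (0, 15), (1, 9), (2, 9), (3, 2), (3, 3), (3, 15)]
Unfold 2 (reflect across h@4): 16 holes -> [(0, 2), (0, 3), (0, 15), (1, 9), (2, 9), (3, 2), (3, 3), (3, 15), (4, 2), (4, 3), (4, 15), (5, 9), (6, 9), (7, 2), (7, 3), (7, 15)]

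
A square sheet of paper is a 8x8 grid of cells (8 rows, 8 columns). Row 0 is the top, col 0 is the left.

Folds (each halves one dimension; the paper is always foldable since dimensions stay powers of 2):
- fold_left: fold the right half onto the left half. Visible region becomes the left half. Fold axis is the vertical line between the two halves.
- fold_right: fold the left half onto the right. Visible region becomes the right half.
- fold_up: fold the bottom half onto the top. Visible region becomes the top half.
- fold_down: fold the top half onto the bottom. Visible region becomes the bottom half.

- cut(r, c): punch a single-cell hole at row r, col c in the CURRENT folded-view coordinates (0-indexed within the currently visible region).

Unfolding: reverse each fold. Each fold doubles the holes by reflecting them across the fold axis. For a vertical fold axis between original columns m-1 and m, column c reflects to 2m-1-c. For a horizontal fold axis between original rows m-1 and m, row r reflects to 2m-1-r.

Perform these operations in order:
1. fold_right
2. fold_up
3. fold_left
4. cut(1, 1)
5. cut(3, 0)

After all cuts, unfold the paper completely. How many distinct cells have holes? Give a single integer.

Op 1 fold_right: fold axis v@4; visible region now rows[0,8) x cols[4,8) = 8x4
Op 2 fold_up: fold axis h@4; visible region now rows[0,4) x cols[4,8) = 4x4
Op 3 fold_left: fold axis v@6; visible region now rows[0,4) x cols[4,6) = 4x2
Op 4 cut(1, 1): punch at orig (1,5); cuts so far [(1, 5)]; region rows[0,4) x cols[4,6) = 4x2
Op 5 cut(3, 0): punch at orig (3,4); cuts so far [(1, 5), (3, 4)]; region rows[0,4) x cols[4,6) = 4x2
Unfold 1 (reflect across v@6): 4 holes -> [(1, 5), (1, 6), (3, 4), (3, 7)]
Unfold 2 (reflect across h@4): 8 holes -> [(1, 5), (1, 6), (3, 4), (3, 7), (4, 4), (4, 7), (6, 5), (6, 6)]
Unfold 3 (reflect across v@4): 16 holes -> [(1, 1), (1, 2), (1, 5), (1, 6), (3, 0), (3, 3), (3, 4), (3, 7), (4, 0), (4, 3), (4, 4), (4, 7), (6, 1), (6, 2), (6, 5), (6, 6)]

Answer: 16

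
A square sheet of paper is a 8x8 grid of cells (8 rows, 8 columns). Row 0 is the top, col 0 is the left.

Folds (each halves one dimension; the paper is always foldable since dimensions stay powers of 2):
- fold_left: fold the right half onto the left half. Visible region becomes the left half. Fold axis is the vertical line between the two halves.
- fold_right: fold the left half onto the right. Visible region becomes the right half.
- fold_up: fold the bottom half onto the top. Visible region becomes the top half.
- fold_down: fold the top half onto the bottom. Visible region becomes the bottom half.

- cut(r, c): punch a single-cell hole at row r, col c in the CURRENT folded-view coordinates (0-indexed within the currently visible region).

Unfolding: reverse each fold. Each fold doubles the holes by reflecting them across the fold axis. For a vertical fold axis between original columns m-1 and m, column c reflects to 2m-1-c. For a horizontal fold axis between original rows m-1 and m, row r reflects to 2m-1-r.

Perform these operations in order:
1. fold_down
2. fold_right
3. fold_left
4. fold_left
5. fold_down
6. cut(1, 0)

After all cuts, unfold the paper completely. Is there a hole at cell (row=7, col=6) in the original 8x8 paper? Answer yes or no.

Answer: yes

Derivation:
Op 1 fold_down: fold axis h@4; visible region now rows[4,8) x cols[0,8) = 4x8
Op 2 fold_right: fold axis v@4; visible region now rows[4,8) x cols[4,8) = 4x4
Op 3 fold_left: fold axis v@6; visible region now rows[4,8) x cols[4,6) = 4x2
Op 4 fold_left: fold axis v@5; visible region now rows[4,8) x cols[4,5) = 4x1
Op 5 fold_down: fold axis h@6; visible region now rows[6,8) x cols[4,5) = 2x1
Op 6 cut(1, 0): punch at orig (7,4); cuts so far [(7, 4)]; region rows[6,8) x cols[4,5) = 2x1
Unfold 1 (reflect across h@6): 2 holes -> [(4, 4), (7, 4)]
Unfold 2 (reflect across v@5): 4 holes -> [(4, 4), (4, 5), (7, 4), (7, 5)]
Unfold 3 (reflect across v@6): 8 holes -> [(4, 4), (4, 5), (4, 6), (4, 7), (7, 4), (7, 5), (7, 6), (7, 7)]
Unfold 4 (reflect across v@4): 16 holes -> [(4, 0), (4, 1), (4, 2), (4, 3), (4, 4), (4, 5), (4, 6), (4, 7), (7, 0), (7, 1), (7, 2), (7, 3), (7, 4), (7, 5), (7, 6), (7, 7)]
Unfold 5 (reflect across h@4): 32 holes -> [(0, 0), (0, 1), (0, 2), (0, 3), (0, 4), (0, 5), (0, 6), (0, 7), (3, 0), (3, 1), (3, 2), (3, 3), (3, 4), (3, 5), (3, 6), (3, 7), (4, 0), (4, 1), (4, 2), (4, 3), (4, 4), (4, 5), (4, 6), (4, 7), (7, 0), (7, 1), (7, 2), (7, 3), (7, 4), (7, 5), (7, 6), (7, 7)]
Holes: [(0, 0), (0, 1), (0, 2), (0, 3), (0, 4), (0, 5), (0, 6), (0, 7), (3, 0), (3, 1), (3, 2), (3, 3), (3, 4), (3, 5), (3, 6), (3, 7), (4, 0), (4, 1), (4, 2), (4, 3), (4, 4), (4, 5), (4, 6), (4, 7), (7, 0), (7, 1), (7, 2), (7, 3), (7, 4), (7, 5), (7, 6), (7, 7)]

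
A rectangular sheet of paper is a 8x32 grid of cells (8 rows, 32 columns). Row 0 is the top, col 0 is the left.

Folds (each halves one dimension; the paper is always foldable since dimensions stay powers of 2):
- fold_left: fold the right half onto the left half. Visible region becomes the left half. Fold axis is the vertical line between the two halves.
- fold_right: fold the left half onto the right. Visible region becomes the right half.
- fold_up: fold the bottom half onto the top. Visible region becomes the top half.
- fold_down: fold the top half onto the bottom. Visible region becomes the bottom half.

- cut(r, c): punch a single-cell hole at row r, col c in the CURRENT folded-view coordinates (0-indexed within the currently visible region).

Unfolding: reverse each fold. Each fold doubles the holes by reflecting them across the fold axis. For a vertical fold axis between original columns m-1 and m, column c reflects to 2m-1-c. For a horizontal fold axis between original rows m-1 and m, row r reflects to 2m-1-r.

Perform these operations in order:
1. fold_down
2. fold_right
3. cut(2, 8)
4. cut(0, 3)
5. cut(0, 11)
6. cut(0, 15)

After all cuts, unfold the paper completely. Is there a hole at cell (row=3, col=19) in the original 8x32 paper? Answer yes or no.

Op 1 fold_down: fold axis h@4; visible region now rows[4,8) x cols[0,32) = 4x32
Op 2 fold_right: fold axis v@16; visible region now rows[4,8) x cols[16,32) = 4x16
Op 3 cut(2, 8): punch at orig (6,24); cuts so far [(6, 24)]; region rows[4,8) x cols[16,32) = 4x16
Op 4 cut(0, 3): punch at orig (4,19); cuts so far [(4, 19), (6, 24)]; region rows[4,8) x cols[16,32) = 4x16
Op 5 cut(0, 11): punch at orig (4,27); cuts so far [(4, 19), (4, 27), (6, 24)]; region rows[4,8) x cols[16,32) = 4x16
Op 6 cut(0, 15): punch at orig (4,31); cuts so far [(4, 19), (4, 27), (4, 31), (6, 24)]; region rows[4,8) x cols[16,32) = 4x16
Unfold 1 (reflect across v@16): 8 holes -> [(4, 0), (4, 4), (4, 12), (4, 19), (4, 27), (4, 31), (6, 7), (6, 24)]
Unfold 2 (reflect across h@4): 16 holes -> [(1, 7), (1, 24), (3, 0), (3, 4), (3, 12), (3, 19), (3, 27), (3, 31), (4, 0), (4, 4), (4, 12), (4, 19), (4, 27), (4, 31), (6, 7), (6, 24)]
Holes: [(1, 7), (1, 24), (3, 0), (3, 4), (3, 12), (3, 19), (3, 27), (3, 31), (4, 0), (4, 4), (4, 12), (4, 19), (4, 27), (4, 31), (6, 7), (6, 24)]

Answer: yes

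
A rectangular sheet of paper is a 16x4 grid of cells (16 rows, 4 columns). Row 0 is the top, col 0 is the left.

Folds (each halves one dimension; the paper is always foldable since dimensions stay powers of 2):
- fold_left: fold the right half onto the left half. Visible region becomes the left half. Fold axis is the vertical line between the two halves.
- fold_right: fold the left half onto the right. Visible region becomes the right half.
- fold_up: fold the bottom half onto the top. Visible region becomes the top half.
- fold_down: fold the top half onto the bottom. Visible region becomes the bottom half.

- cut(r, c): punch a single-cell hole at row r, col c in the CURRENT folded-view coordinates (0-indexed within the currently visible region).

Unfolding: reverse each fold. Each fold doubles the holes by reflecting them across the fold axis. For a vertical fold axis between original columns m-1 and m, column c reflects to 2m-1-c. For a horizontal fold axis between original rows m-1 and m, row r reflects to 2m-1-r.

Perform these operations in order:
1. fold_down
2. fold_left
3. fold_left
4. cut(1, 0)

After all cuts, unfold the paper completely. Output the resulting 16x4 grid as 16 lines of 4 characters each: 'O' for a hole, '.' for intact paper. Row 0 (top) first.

Answer: ....
....
....
....
....
....
OOOO
....
....
OOOO
....
....
....
....
....
....

Derivation:
Op 1 fold_down: fold axis h@8; visible region now rows[8,16) x cols[0,4) = 8x4
Op 2 fold_left: fold axis v@2; visible region now rows[8,16) x cols[0,2) = 8x2
Op 3 fold_left: fold axis v@1; visible region now rows[8,16) x cols[0,1) = 8x1
Op 4 cut(1, 0): punch at orig (9,0); cuts so far [(9, 0)]; region rows[8,16) x cols[0,1) = 8x1
Unfold 1 (reflect across v@1): 2 holes -> [(9, 0), (9, 1)]
Unfold 2 (reflect across v@2): 4 holes -> [(9, 0), (9, 1), (9, 2), (9, 3)]
Unfold 3 (reflect across h@8): 8 holes -> [(6, 0), (6, 1), (6, 2), (6, 3), (9, 0), (9, 1), (9, 2), (9, 3)]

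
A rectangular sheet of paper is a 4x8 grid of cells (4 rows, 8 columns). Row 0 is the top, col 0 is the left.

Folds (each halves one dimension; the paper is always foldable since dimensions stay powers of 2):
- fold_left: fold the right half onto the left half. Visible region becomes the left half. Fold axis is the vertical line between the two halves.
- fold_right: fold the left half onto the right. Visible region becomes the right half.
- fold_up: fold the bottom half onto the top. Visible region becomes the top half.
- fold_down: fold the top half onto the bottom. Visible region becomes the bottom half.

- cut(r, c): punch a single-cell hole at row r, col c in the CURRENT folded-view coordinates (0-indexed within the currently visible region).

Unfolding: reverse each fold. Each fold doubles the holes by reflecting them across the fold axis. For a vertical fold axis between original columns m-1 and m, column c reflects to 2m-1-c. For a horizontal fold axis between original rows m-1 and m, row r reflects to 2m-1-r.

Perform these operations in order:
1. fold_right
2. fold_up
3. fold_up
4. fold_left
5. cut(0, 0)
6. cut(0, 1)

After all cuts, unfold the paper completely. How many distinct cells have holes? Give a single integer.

Answer: 32

Derivation:
Op 1 fold_right: fold axis v@4; visible region now rows[0,4) x cols[4,8) = 4x4
Op 2 fold_up: fold axis h@2; visible region now rows[0,2) x cols[4,8) = 2x4
Op 3 fold_up: fold axis h@1; visible region now rows[0,1) x cols[4,8) = 1x4
Op 4 fold_left: fold axis v@6; visible region now rows[0,1) x cols[4,6) = 1x2
Op 5 cut(0, 0): punch at orig (0,4); cuts so far [(0, 4)]; region rows[0,1) x cols[4,6) = 1x2
Op 6 cut(0, 1): punch at orig (0,5); cuts so far [(0, 4), (0, 5)]; region rows[0,1) x cols[4,6) = 1x2
Unfold 1 (reflect across v@6): 4 holes -> [(0, 4), (0, 5), (0, 6), (0, 7)]
Unfold 2 (reflect across h@1): 8 holes -> [(0, 4), (0, 5), (0, 6), (0, 7), (1, 4), (1, 5), (1, 6), (1, 7)]
Unfold 3 (reflect across h@2): 16 holes -> [(0, 4), (0, 5), (0, 6), (0, 7), (1, 4), (1, 5), (1, 6), (1, 7), (2, 4), (2, 5), (2, 6), (2, 7), (3, 4), (3, 5), (3, 6), (3, 7)]
Unfold 4 (reflect across v@4): 32 holes -> [(0, 0), (0, 1), (0, 2), (0, 3), (0, 4), (0, 5), (0, 6), (0, 7), (1, 0), (1, 1), (1, 2), (1, 3), (1, 4), (1, 5), (1, 6), (1, 7), (2, 0), (2, 1), (2, 2), (2, 3), (2, 4), (2, 5), (2, 6), (2, 7), (3, 0), (3, 1), (3, 2), (3, 3), (3, 4), (3, 5), (3, 6), (3, 7)]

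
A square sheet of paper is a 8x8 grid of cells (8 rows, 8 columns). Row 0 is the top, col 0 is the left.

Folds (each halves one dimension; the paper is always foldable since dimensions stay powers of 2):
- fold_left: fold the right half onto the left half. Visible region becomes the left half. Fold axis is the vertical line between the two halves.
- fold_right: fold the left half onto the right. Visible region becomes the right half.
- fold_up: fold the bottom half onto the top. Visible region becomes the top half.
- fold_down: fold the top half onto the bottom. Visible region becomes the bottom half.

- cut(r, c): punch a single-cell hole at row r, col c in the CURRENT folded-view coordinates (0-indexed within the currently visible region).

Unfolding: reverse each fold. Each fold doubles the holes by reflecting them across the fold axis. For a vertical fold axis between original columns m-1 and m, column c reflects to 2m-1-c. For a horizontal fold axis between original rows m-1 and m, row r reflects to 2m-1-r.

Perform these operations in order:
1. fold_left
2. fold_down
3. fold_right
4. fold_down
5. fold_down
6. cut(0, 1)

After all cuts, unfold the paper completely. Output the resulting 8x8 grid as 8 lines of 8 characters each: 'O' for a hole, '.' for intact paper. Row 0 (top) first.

Op 1 fold_left: fold axis v@4; visible region now rows[0,8) x cols[0,4) = 8x4
Op 2 fold_down: fold axis h@4; visible region now rows[4,8) x cols[0,4) = 4x4
Op 3 fold_right: fold axis v@2; visible region now rows[4,8) x cols[2,4) = 4x2
Op 4 fold_down: fold axis h@6; visible region now rows[6,8) x cols[2,4) = 2x2
Op 5 fold_down: fold axis h@7; visible region now rows[7,8) x cols[2,4) = 1x2
Op 6 cut(0, 1): punch at orig (7,3); cuts so far [(7, 3)]; region rows[7,8) x cols[2,4) = 1x2
Unfold 1 (reflect across h@7): 2 holes -> [(6, 3), (7, 3)]
Unfold 2 (reflect across h@6): 4 holes -> [(4, 3), (5, 3), (6, 3), (7, 3)]
Unfold 3 (reflect across v@2): 8 holes -> [(4, 0), (4, 3), (5, 0), (5, 3), (6, 0), (6, 3), (7, 0), (7, 3)]
Unfold 4 (reflect across h@4): 16 holes -> [(0, 0), (0, 3), (1, 0), (1, 3), (2, 0), (2, 3), (3, 0), (3, 3), (4, 0), (4, 3), (5, 0), (5, 3), (6, 0), (6, 3), (7, 0), (7, 3)]
Unfold 5 (reflect across v@4): 32 holes -> [(0, 0), (0, 3), (0, 4), (0, 7), (1, 0), (1, 3), (1, 4), (1, 7), (2, 0), (2, 3), (2, 4), (2, 7), (3, 0), (3, 3), (3, 4), (3, 7), (4, 0), (4, 3), (4, 4), (4, 7), (5, 0), (5, 3), (5, 4), (5, 7), (6, 0), (6, 3), (6, 4), (6, 7), (7, 0), (7, 3), (7, 4), (7, 7)]

Answer: O..OO..O
O..OO..O
O..OO..O
O..OO..O
O..OO..O
O..OO..O
O..OO..O
O..OO..O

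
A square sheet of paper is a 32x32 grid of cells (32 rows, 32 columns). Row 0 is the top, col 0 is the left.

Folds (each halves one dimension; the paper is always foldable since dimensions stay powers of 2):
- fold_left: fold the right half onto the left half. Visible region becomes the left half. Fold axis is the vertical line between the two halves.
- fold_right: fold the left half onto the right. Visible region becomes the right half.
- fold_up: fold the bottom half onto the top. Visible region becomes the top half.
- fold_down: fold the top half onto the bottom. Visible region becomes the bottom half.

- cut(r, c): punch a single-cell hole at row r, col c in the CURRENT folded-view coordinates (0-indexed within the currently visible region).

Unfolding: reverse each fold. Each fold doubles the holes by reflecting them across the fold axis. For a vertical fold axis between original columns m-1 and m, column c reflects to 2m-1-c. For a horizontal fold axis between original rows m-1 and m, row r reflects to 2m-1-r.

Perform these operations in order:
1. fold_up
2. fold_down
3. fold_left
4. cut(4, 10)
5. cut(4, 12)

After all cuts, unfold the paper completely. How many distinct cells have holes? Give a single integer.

Op 1 fold_up: fold axis h@16; visible region now rows[0,16) x cols[0,32) = 16x32
Op 2 fold_down: fold axis h@8; visible region now rows[8,16) x cols[0,32) = 8x32
Op 3 fold_left: fold axis v@16; visible region now rows[8,16) x cols[0,16) = 8x16
Op 4 cut(4, 10): punch at orig (12,10); cuts so far [(12, 10)]; region rows[8,16) x cols[0,16) = 8x16
Op 5 cut(4, 12): punch at orig (12,12); cuts so far [(12, 10), (12, 12)]; region rows[8,16) x cols[0,16) = 8x16
Unfold 1 (reflect across v@16): 4 holes -> [(12, 10), (12, 12), (12, 19), (12, 21)]
Unfold 2 (reflect across h@8): 8 holes -> [(3, 10), (3, 12), (3, 19), (3, 21), (12, 10), (12, 12), (12, 19), (12, 21)]
Unfold 3 (reflect across h@16): 16 holes -> [(3, 10), (3, 12), (3, 19), (3, 21), (12, 10), (12, 12), (12, 19), (12, 21), (19, 10), (19, 12), (19, 19), (19, 21), (28, 10), (28, 12), (28, 19), (28, 21)]

Answer: 16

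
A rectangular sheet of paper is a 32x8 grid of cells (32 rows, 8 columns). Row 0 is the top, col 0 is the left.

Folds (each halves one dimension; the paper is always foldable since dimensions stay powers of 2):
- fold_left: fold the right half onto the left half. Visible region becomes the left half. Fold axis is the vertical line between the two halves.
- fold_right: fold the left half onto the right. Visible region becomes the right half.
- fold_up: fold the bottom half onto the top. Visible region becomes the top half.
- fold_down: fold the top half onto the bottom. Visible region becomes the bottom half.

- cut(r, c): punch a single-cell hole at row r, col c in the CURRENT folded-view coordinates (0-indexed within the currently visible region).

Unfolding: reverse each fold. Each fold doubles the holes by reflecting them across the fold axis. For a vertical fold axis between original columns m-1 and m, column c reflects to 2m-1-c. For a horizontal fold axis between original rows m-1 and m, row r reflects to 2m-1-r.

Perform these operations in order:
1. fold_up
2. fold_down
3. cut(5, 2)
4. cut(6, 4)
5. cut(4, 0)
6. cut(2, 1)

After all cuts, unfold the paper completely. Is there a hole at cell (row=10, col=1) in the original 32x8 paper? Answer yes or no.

Answer: yes

Derivation:
Op 1 fold_up: fold axis h@16; visible region now rows[0,16) x cols[0,8) = 16x8
Op 2 fold_down: fold axis h@8; visible region now rows[8,16) x cols[0,8) = 8x8
Op 3 cut(5, 2): punch at orig (13,2); cuts so far [(13, 2)]; region rows[8,16) x cols[0,8) = 8x8
Op 4 cut(6, 4): punch at orig (14,4); cuts so far [(13, 2), (14, 4)]; region rows[8,16) x cols[0,8) = 8x8
Op 5 cut(4, 0): punch at orig (12,0); cuts so far [(12, 0), (13, 2), (14, 4)]; region rows[8,16) x cols[0,8) = 8x8
Op 6 cut(2, 1): punch at orig (10,1); cuts so far [(10, 1), (12, 0), (13, 2), (14, 4)]; region rows[8,16) x cols[0,8) = 8x8
Unfold 1 (reflect across h@8): 8 holes -> [(1, 4), (2, 2), (3, 0), (5, 1), (10, 1), (12, 0), (13, 2), (14, 4)]
Unfold 2 (reflect across h@16): 16 holes -> [(1, 4), (2, 2), (3, 0), (5, 1), (10, 1), (12, 0), (13, 2), (14, 4), (17, 4), (18, 2), (19, 0), (21, 1), (26, 1), (28, 0), (29, 2), (30, 4)]
Holes: [(1, 4), (2, 2), (3, 0), (5, 1), (10, 1), (12, 0), (13, 2), (14, 4), (17, 4), (18, 2), (19, 0), (21, 1), (26, 1), (28, 0), (29, 2), (30, 4)]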